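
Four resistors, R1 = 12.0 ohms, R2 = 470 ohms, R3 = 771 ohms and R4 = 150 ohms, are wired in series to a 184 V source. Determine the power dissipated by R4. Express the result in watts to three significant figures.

2.58 W

Series elements share the same current, so find I first, then use P = I²R.
R_total = 12.0 + 470 + 771 + 150 = 1403 Ω
I = V / R_total = 184 / 1403 = 0.1311 A
P_R4 = I² × R4 = (0.1311)² × 150 = 2.580 W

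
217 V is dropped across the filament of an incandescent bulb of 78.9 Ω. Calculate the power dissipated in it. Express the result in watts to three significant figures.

597 W

With V across and R both known, P = V²/R gives the dissipation directly.
P = (217 V)² / 78.9 Ω = 596.8 W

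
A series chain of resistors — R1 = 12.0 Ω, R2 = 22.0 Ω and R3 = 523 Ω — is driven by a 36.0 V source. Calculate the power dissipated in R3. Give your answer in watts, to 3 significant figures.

Since the resistors are in series they all carry the loop current I = V/R_total; the power in any one is I²R.
R_total = 12.0 + 22.0 + 523 = 557.0 Ω
I = V / R_total = 36.0 / 557.0 = 0.06463 A
P_R3 = I² × R3 = (0.06463)² × 523 = 2.185 W

2.18 W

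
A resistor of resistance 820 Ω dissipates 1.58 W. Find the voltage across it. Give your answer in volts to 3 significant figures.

36.0 V

The two known quantities fix the third via V = √(P R).
V = √(1.58 × 820) = 35.99 V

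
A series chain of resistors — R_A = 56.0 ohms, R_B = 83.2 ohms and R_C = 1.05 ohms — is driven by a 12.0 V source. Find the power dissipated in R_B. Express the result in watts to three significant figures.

The current is common to all series resistors; compute it, then apply P = I²R for the target.
R_total = 56.0 + 83.2 + 1.05 = 140.2 Ω
I = V / R_total = 12.0 / 140.2 = 0.08556 A
P_R_B = I² × R_B = (0.08556)² × 83.2 = 0.6091 W

0.609 W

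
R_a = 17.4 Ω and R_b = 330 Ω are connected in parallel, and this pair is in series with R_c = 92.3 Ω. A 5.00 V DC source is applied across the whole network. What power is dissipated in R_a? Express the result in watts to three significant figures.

First find R_p for the parallel pair, then treat R_p + R_c as a series loop.
R_p = (17.4×330)/(17.4+330) = 16.53 Ω
R_total = R_p + 92.3 = 16.53 + 92.3 = 108.8 Ω
I = V / R_total = 5.00 / 108.8 = 0.04594 A
Voltage across the parallel pair: V_p = I × R_p = 0.04594 × 16.53 = 0.7594 V
Use P = V²/R for R_a with V = V_p.
P_R_a = (0.7594)² / 17.4 = 0.03314 W

0.0331 W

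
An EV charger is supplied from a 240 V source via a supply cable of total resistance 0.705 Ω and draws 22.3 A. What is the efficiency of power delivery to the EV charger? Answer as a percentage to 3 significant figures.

The supply cable carries the full 22.3 A.
P_line = I² R_line = (22.30)² × 0.705 = 350.6 W
P_source = V I = 240 × 22.30 = 5352 W; P_load = 5001 W
η = P_load / P_source = 5001 / 5352 = 0.9345

93.4 %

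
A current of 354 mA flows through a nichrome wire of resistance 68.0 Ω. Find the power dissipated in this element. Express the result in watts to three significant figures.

8.52 W

Knowing I and R, the power is just I²R — no need to find V first.
P = (0.3540 A)² × 68.0 Ω = 8.521 W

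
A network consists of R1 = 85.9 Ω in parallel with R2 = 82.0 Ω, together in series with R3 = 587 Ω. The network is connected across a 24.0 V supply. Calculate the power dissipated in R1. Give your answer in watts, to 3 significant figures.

Collapse the R1‖R2 pair into one equivalent R_p; then R_p and R3 form a series string.
R_p = (85.9×82.0)/(85.9+82.0) = 41.95 Ω
R_total = R_p + 587 = 41.95 + 587 = 629.0 Ω
I = V / R_total = 24.0 / 629.0 = 0.03816 A
Voltage across the parallel pair: V_p = I × R_p = 0.03816 × 41.95 = 1.601 V
Use P = V²/R for R1 with V = V_p.
P_R1 = (1.601)² / 85.9 = 0.02983 W

0.0298 W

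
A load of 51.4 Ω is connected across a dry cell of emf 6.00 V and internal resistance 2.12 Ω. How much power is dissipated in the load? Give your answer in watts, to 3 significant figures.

0.646 W

The internal resistance and the load are in series, so the same I flows through both; get I from ε/(r+R), then I²R for the load.
I = ε / (r + R) = 6.00 / (2.12 + 51.4) = 0.1121 A
P_load = I² R = (0.1121)² × 51.4 = 0.6460 W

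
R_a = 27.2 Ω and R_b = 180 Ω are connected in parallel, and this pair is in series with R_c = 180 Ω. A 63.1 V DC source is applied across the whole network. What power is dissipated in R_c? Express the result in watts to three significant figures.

17.3 W

Combine R_a and R_b into their parallel equivalent first, reducing the network to two series resistors.
R_p = (27.2×180)/(27.2+180) = 23.63 Ω
R_total = R_p + 180 = 23.63 + 180 = 203.6 Ω
I = V / R_total = 63.1 / 203.6 = 0.3099 A
R_c is the series element, so its power is I²R.
P_R_c = (0.3099)² × 180 = 17.28 W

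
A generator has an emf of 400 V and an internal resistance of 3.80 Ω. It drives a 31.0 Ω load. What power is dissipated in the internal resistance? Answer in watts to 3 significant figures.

The source's internal resistance is just another series element carrying I; its dissipation is I²r.
I = ε / (r + R) = 400 / (3.80 + 31.0) = 11.49 A
P_int = I² r = (11.49)² × 3.80 = 502.0 W

502 W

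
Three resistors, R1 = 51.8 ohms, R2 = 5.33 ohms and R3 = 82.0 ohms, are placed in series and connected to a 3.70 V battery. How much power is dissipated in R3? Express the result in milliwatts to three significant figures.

58.0 mW

In a series string the same current flows through every resistor — find that current, then P = I²R for the one we want.
R_total = 51.8 + 5.33 + 82.0 = 139.1 Ω
I = V / R_total = 3.70 / 139.1 = 0.02659 A
P_R3 = I² × R3 = (0.02659)² × 82.0 = 0.05799 W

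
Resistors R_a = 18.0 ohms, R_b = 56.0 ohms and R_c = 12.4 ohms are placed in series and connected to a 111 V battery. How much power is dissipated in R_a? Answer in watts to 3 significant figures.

29.7 W

Series elements share the same current, so find I first, then use P = I²R.
R_total = 18.0 + 56.0 + 12.4 = 86.40 Ω
I = V / R_total = 111 / 86.40 = 1.285 A
P_R_a = I² × R_a = (1.285)² × 18.0 = 29.71 W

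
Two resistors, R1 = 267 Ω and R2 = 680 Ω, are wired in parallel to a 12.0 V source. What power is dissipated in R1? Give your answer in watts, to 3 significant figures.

Each parallel branch sees the full supply voltage, so P = V²/R applies directly to the target branch.
P_R1 = V² / R1 = (12.0)² / 267 Ω = 0.5393 W

0.539 W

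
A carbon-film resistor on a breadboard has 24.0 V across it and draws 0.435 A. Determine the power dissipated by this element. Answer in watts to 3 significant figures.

10.4 W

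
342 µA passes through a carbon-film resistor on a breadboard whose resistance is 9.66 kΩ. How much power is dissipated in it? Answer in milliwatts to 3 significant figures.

Current and resistance are given, so P = I²R is the direct form.
P = (0.0003420 A)² × 9660 Ω = 0.001130 W

1.13 mW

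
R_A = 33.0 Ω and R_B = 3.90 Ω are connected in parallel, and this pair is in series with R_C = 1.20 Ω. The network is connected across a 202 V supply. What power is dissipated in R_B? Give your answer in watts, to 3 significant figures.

5790 W

Collapse the R_A‖R_B pair into one equivalent R_p; then R_p and R_C form a series string.
R_p = (33.0×3.90)/(33.0+3.90) = 3.488 Ω
R_total = R_p + 1.20 = 3.488 + 1.20 = 4.688 Ω
I = V / R_total = 202 / 4.688 = 43.09 A
Voltage across the parallel pair: V_p = I × R_p = 43.09 × 3.488 = 150.3 V
Use P = V²/R for R_B with V = V_p.
P_R_B = (150.3)² / 3.90 = 5792 W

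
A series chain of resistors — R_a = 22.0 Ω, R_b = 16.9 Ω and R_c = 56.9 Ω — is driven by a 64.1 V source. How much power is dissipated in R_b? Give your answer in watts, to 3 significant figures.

7.57 W

Every series element carries the same I. Get I from the total resistance, then P = I² × R_b.
R_total = 22.0 + 16.9 + 56.9 = 95.80 Ω
I = V / R_total = 64.1 / 95.80 = 0.6691 A
P_R_b = I² × R_b = (0.6691)² × 16.9 = 7.566 W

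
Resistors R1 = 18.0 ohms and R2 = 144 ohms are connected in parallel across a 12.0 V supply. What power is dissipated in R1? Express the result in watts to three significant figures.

8.00 W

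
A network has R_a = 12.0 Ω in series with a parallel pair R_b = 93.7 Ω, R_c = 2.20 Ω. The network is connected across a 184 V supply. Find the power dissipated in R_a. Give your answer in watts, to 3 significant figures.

2030 W

First combine the parallel branches into one equivalent R_p, then R_a + R_p is a series pair.
R_p = (93.7×2.20)/(93.7+2.20) = 2.150 Ω
R_total = 12.0 + 2.150 = 14.15 Ω
I = V / R_total = 184 / 14.15 = 13.00 A
The full supply current passes through R_a: P = I²R.
P_R_a = (13.00)² × 12.0 = 2029 W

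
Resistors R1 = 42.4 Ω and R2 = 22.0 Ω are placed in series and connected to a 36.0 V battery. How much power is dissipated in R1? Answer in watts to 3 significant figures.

Since the resistors are in series they all carry the loop current I = V/R_total; the power in any one is I²R.
R_total = 42.4 + 22.0 = 64.40 Ω
I = V / R_total = 36.0 / 64.40 = 0.5590 A
P_R1 = I² × R1 = (0.5590)² × 42.4 = 13.25 W

13.2 W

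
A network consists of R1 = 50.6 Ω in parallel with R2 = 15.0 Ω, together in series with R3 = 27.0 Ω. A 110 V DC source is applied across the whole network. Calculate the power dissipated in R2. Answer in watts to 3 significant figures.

72.6 W

First find R_p for the parallel pair, then treat R_p + R3 as a series loop.
R_p = (50.6×15.0)/(50.6+15.0) = 11.57 Ω
R_total = R_p + 27.0 = 11.57 + 27.0 = 38.57 Ω
I = V / R_total = 110 / 38.57 = 2.852 A
Voltage across the parallel pair: V_p = I × R_p = 2.852 × 11.57 = 33.00 V
R2 has V_p across it, so P = V_p²/R2.
P_R2 = (33.00)² / 15.0 = 72.59 W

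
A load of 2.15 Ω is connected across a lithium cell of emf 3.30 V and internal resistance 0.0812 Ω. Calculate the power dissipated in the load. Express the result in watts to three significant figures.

Find the circuit current first, then P = I²R for the load (series elements share I).
I = ε / (r + R) = 3.30 / (0.0812 + 2.15) = 1.479 A
P_load = I² R = (1.479)² × 2.15 = 4.703 W

4.70 W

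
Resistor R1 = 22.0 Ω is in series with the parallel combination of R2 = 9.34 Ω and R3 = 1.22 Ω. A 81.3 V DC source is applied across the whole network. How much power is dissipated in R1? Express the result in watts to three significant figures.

Replace R2 and R3 with their parallel equivalent so the circuit becomes R1 in series with R_p.
R_p = (9.34×1.22)/(9.34+1.22) = 1.079 Ω
R_total = 22.0 + 1.079 = 23.08 Ω
I = V / R_total = 81.3 / 23.08 = 3.523 A
All the current flows through R1; use P = I²R.
P_R1 = (3.523)² × 22.0 = 273.0 W

273 W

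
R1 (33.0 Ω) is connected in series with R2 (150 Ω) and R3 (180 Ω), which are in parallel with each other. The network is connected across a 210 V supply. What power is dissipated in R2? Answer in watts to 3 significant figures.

Replace R2 and R3 with their parallel equivalent so the circuit becomes R1 in series with R_p.
R_p = (150×180)/(150+180) = 81.82 Ω
R_total = 33.0 + 81.82 = 114.8 Ω
I = V / R_total = 210 / 114.8 = 1.829 A
Voltage across the parallel pair: V_p = I × R_p = 1.829 × 81.82 = 149.6 V
With V_p across R2, its power is V_p²/R2.
P_R2 = (149.6)² / 150 = 149.3 W

149 W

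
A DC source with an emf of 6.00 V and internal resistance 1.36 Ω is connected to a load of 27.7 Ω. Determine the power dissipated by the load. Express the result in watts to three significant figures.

With r and R in series, I = ε/(r+R); the load dissipates I²R.
I = ε / (r + R) = 6.00 / (1.36 + 27.7) = 0.2065 A
P_load = I² R = (0.2065)² × 27.7 = 1.181 W

1.18 W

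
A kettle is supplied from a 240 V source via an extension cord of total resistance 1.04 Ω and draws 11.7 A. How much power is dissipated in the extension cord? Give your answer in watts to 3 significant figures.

142 W

The extension cord is a series resistance carrying the load current; its dissipation is I²R_line.
The extension cord carries the full 11.7 A.
P_line = I² R_line = (11.70)² × 1.04 = 142.4 W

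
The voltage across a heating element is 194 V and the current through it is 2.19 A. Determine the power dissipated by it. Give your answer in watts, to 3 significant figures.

425 W

Both the voltage across and the current through the element are known, so P = V I applies directly.
P = 194 V × 2.190 A = 424.9 W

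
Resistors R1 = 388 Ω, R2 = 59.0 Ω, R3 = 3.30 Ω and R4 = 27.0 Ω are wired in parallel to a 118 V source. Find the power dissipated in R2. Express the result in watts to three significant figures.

236 W

The supply voltage appears across each parallel branch — just use P = V²/R2.
P_R2 = V² / R2 = (118)² / 59.0 Ω = 236.0 W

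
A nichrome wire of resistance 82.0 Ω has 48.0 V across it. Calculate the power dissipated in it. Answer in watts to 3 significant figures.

28.1 W

With V across and R both known, P = V²/R gives the dissipation directly.
P = (48.0 V)² / 82.0 Ω = 28.10 W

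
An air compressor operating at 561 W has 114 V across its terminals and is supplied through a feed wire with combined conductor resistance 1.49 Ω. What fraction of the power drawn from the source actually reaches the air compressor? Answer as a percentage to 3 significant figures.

I = P / V = 561 / 114 = 4.921 A through the feed wire.
P_line = I² R_line = (4.921)² × 1.49 = 36.08 W
P_source = P_load + P_line = 561.0 + 36.08 = 597.1 W
η = P_load / P_source = 561.0 / 597.1 = 0.9396

94.0 %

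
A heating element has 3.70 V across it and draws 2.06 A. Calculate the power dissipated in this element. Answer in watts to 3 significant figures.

7.62 W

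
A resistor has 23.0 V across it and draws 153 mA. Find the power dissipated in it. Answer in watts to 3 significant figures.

V and I are known directly — P = V I, no intermediate step needed.
P = 23.0 V × 0.1530 A = 3.519 W

3.52 W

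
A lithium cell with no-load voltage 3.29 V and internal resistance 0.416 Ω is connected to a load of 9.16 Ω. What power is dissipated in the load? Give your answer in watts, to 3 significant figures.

With r and R in series, I = ε/(r+R); the load dissipates I²R.
I = ε / (r + R) = 3.29 / (0.416 + 9.16) = 0.3436 A
P_load = I² R = (0.3436)² × 9.16 = 1.081 W

1.08 W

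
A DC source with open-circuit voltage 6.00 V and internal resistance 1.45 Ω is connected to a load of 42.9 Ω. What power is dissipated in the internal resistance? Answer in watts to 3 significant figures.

r is in series with the load, so it carries the full circuit current — the loss in it is I²r.
I = ε / (r + R) = 6.00 / (1.45 + 42.9) = 0.1353 A
P_int = I² r = (0.1353)² × 1.45 = 0.02654 W

0.0265 W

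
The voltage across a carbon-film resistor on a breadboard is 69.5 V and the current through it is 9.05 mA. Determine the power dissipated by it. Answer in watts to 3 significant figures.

0.629 W

Both the voltage across and the current through the element are known, so P = V I applies directly.
P = 69.5 V × 0.009050 A = 0.6290 W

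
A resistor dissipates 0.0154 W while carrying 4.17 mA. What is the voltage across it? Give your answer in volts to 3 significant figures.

3.69 V

The two known quantities fix the third via V = P / I.
V = 0.0154 / 0.004170 = 3.693 V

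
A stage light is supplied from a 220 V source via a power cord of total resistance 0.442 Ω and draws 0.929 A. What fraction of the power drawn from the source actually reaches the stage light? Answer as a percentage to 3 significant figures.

99.8 %

The power cord carries the full 0.929 A.
P_line = I² R_line = (0.9290)² × 0.442 = 0.3815 W
P_source = V I = 220 × 0.9290 = 204.4 W; P_load = 204.0 W
η = P_load / P_source = 204.0 / 204.4 = 0.9981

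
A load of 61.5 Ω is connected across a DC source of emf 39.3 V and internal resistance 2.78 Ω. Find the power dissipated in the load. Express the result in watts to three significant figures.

23.0 W

With r and R in series, I = ε/(r+R); the load dissipates I²R.
I = ε / (r + R) = 39.3 / (2.78 + 61.5) = 0.6114 A
P_load = I² R = (0.6114)² × 61.5 = 22.99 W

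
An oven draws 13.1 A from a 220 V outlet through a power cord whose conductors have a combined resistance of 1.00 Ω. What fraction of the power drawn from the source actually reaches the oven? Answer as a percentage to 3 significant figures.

94.0 %

The power cord carries the full 13.1 A.
P_line = I² R_line = (13.10)² × 1.00 = 171.6 W
P_source = V I = 220 × 13.10 = 2882 W; P_load = 2710 W
η = P_load / P_source = 2710 / 2882 = 0.9405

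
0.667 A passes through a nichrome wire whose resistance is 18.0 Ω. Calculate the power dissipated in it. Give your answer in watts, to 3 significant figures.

With I and R stated, P = I²R applies in one step.
P = (0.6670 A)² × 18.0 Ω = 8.008 W

8.01 W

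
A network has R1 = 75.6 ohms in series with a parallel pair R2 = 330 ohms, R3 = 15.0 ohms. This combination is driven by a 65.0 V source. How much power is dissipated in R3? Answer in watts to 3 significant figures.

7.17 W

Reduce the parallel pair to R_p first; the network is then a simple series string.
R_p = (330×15.0)/(330+15.0) = 14.35 Ω
R_total = 75.6 + 14.35 = 89.95 Ω
I = V / R_total = 65.0 / 89.95 = 0.7226 A
Voltage across the parallel pair: V_p = I × R_p = 0.7226 × 14.35 = 10.37 V
With V_p across R3, its power is V_p²/R3.
P_R3 = (10.37)² / 15.0 = 7.167 W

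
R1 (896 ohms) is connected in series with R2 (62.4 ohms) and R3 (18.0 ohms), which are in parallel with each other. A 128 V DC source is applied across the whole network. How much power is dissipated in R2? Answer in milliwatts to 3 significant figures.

61.9 mW

Replace R2 and R3 with their parallel equivalent so the circuit becomes R1 in series with R_p.
R_p = (62.4×18.0)/(62.4+18.0) = 13.97 Ω
R_total = 896 + 13.97 = 910.0 Ω
I = V / R_total = 128 / 910.0 = 0.1407 A
Voltage across the parallel pair: V_p = I × R_p = 0.1407 × 13.97 = 1.965 V
R2 sees V_p directly, so P = V_p² / R2.
P_R2 = (1.965)² / 62.4 = 0.06188 W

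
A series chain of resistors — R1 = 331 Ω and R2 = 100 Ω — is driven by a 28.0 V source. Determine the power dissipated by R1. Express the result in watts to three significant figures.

1.40 W

Series elements share the same current, so find I first, then use P = I²R.
R_total = 331 + 100 = 431.0 Ω
I = V / R_total = 28.0 / 431.0 = 0.06497 A
P_R1 = I² × R1 = (0.06497)² × 331 = 1.397 W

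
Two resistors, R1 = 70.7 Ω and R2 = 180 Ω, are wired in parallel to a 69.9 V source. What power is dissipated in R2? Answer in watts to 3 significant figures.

27.1 W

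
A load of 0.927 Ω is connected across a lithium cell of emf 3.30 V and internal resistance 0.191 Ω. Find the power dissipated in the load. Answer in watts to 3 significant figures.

The internal resistance and the load are in series, so the same I flows through both; get I from ε/(r+R), then I²R for the load.
I = ε / (r + R) = 3.30 / (0.191 + 0.927) = 2.952 A
P_load = I² R = (2.952)² × 0.927 = 8.077 W

8.08 W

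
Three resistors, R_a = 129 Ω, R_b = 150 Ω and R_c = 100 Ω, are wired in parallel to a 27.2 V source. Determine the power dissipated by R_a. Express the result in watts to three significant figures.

5.74 W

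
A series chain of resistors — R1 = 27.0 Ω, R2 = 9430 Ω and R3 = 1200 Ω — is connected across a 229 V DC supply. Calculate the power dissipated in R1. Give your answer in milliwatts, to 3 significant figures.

The current is common to all series resistors; compute it, then apply P = I²R for the target.
R_total = 27.0 + 9430 + 1200 = 10660 Ω
I = V / R_total = 229 / 10660 = 0.02149 A
P_R1 = I² × R1 = (0.02149)² × 27.0 = 0.01247 W

12.5 mW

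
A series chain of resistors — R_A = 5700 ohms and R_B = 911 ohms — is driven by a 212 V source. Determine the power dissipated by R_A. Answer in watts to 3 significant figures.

The current is common to all series resistors; compute it, then apply P = I²R for the target.
R_total = 5700 + 911 = 6611 Ω
I = V / R_total = 212 / 6611 = 0.03207 A
P_R_A = I² × R_A = (0.03207)² × 5700 = 5.862 W

5.86 W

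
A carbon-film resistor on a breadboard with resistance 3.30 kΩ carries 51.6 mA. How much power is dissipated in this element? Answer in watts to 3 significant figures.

The current through and the resistance of the element are both given; use P = I²R.
P = (0.05160 A)² × 3300 Ω = 8.786 W

8.79 W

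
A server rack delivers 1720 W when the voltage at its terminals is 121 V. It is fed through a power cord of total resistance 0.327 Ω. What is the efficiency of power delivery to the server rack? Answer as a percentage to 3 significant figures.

I = P / V = 1720 / 121 = 14.21 A through the power cord.
P_line = I² R_line = (14.21)² × 0.327 = 66.07 W
P_source = P_load + P_line = 1720 + 66.07 = 1786 W
η = P_load / P_source = 1720 / 1786 = 0.9630

96.3 %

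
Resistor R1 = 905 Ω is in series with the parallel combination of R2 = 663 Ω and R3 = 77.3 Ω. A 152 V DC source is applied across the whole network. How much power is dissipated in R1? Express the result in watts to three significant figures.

Replace R2 and R3 with their parallel equivalent so the circuit becomes R1 in series with R_p.
R_p = (663×77.3)/(663+77.3) = 69.23 Ω
R_total = 905 + 69.23 = 974.2 Ω
I = V / R_total = 152 / 974.2 = 0.1560 A
R1 is in the main series path, so its power is I²R1.
P_R1 = (0.1560)² × 905 = 22.03 W

22.0 W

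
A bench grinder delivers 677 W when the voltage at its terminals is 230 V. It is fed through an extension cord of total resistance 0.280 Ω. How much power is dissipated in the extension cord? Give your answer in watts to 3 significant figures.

2.43 W

The extension cord and load are in series, so the same current flows in both; the loss is I²R_line.
I = P / V = 677 / 230 = 2.943 A through the extension cord.
P_line = I² R_line = (2.943)² × 0.280 = 2.426 W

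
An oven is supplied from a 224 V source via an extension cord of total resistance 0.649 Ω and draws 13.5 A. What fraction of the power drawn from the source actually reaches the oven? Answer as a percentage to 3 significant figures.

96.1 %

The extension cord carries the full 13.5 A.
P_line = I² R_line = (13.50)² × 0.649 = 118.3 W
P_source = V I = 224 × 13.50 = 3024 W; P_load = 2906 W
η = P_load / P_source = 2906 / 3024 = 0.9609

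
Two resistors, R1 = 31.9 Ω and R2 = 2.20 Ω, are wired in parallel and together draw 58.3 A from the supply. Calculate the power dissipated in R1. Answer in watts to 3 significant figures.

The branches share the same voltage, but only the total current is given — find V from the equivalent resistance first.
1/R_eq = 1/31.9 + 1/2.20 ⇒ R_eq = 2.058 Ω
V = I_total × R_eq = 58.30 × 2.058 = 120.0 V
P_R1 = V² / R1 = (120.0)² / 31.9 = 451.3 W

451 W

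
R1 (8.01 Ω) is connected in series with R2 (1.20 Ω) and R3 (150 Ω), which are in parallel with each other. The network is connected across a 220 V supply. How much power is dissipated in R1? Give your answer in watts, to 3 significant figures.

4580 W

Collapse R2‖R3 to a single equivalent, reducing the network to two series elements.
R_p = (1.20×150)/(1.20+150) = 1.190 Ω
R_total = 8.01 + 1.190 = 9.200 Ω
I = V / R_total = 220 / 9.200 = 23.91 A
The full supply current passes through R1: P = I²R.
P_R1 = (23.91)² × 8.01 = 4580 W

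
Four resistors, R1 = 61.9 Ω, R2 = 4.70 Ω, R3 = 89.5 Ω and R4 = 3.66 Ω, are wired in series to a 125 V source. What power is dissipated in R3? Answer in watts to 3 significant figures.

In a series string the same current flows through every resistor — find that current, then P = I²R for the one we want.
R_total = 61.9 + 4.70 + 89.5 + 3.66 = 159.8 Ω
I = V / R_total = 125 / 159.8 = 0.7824 A
P_R3 = I² × R3 = (0.7824)² × 89.5 = 54.79 W

54.8 W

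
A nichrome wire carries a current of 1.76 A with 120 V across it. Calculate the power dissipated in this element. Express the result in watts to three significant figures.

211 W

Both the voltage across and the current through the element are known, so P = V I applies directly.
P = 120 V × 1.760 A = 211.2 W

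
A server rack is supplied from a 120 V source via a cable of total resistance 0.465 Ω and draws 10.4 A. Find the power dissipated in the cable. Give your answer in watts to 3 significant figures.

50.3 W

The cable is a series resistance carrying the load current; its dissipation is I²R_line.
The cable carries the full 10.4 A.
P_line = I² R_line = (10.40)² × 0.465 = 50.29 W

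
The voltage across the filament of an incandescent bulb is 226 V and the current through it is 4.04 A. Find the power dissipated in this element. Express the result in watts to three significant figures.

913 W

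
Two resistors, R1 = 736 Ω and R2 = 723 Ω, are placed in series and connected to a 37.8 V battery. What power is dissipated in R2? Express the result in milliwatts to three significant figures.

485 mW

In a series string the same current flows through every resistor — find that current, then P = I²R for the one we want.
R_total = 736 + 723 = 1459 Ω
I = V / R_total = 37.8 / 1459 = 0.02591 A
P_R2 = I² × R2 = (0.02591)² × 723 = 0.4853 W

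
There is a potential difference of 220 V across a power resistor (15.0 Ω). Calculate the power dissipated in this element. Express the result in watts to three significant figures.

3230 W

Voltage and resistance are given, so P = V²/R is the one-step route.
P = (220 V)² / 15.0 Ω = 3227 W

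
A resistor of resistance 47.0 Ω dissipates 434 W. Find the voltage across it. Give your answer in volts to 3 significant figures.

143 V

The two known quantities fix the third via V = √(P R).
V = √(434 × 47.0) = 142.8 V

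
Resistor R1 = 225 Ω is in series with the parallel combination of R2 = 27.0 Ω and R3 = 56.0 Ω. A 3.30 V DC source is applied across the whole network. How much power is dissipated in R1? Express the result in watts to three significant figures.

First combine the parallel branches into one equivalent R_p, then R1 + R_p is a series pair.
R_p = (27.0×56.0)/(27.0+56.0) = 18.22 Ω
R_total = 225 + 18.22 = 243.2 Ω
I = V / R_total = 3.30 / 243.2 = 0.01357 A
The full supply current passes through R1: P = I²R.
P_R1 = (0.01357)² × 225 = 0.04142 W

0.0414 W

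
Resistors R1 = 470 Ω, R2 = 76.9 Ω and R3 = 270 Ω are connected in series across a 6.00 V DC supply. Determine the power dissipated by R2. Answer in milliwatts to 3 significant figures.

Every series element carries the same I. Get I from the total resistance, then P = I² × R2.
R_total = 470 + 76.9 + 270 = 816.9 Ω
I = V / R_total = 6.00 / 816.9 = 0.007345 A
P_R2 = I² × R2 = (0.007345)² × 76.9 = 0.004148 W

4.15 mW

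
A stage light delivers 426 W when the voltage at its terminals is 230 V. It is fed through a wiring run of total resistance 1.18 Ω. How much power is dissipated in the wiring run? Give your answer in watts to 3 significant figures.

4.05 W

Line loss is just I²R for the cable — we know both I and R_line directly.
I = P / V = 426 / 230 = 1.852 A through the wiring run.
P_line = I² R_line = (1.852)² × 1.18 = 4.048 W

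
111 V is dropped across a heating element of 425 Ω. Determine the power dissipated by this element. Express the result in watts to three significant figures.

29.0 W

With V across and R both known, P = V²/R gives the dissipation directly.
P = (111 V)² / 425 Ω = 28.99 W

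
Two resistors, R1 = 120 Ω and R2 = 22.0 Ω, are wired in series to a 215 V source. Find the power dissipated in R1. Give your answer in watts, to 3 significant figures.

275 W

Every series element carries the same I. Get I from the total resistance, then P = I² × R1.
R_total = 120 + 22.0 = 142.0 Ω
I = V / R_total = 215 / 142.0 = 1.514 A
P_R1 = I² × R1 = (1.514)² × 120 = 275.1 W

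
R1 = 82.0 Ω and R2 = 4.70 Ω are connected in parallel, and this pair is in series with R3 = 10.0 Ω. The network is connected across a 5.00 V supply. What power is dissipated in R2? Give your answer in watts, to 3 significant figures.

First find R_p for the parallel pair, then treat R_p + R3 as a series loop.
R_p = (82.0×4.70)/(82.0+4.70) = 4.445 Ω
R_total = R_p + 10.0 = 4.445 + 10.0 = 14.45 Ω
I = V / R_total = 5.00 / 14.45 = 0.3461 A
Voltage across the parallel pair: V_p = I × R_p = 0.3461 × 4.445 = 1.539 V
Use P = V²/R for R2 with V = V_p.
P_R2 = (1.539)² / 4.70 = 0.5037 W

0.504 W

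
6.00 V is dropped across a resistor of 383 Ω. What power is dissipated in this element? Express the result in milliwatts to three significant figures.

Voltage and resistance are given, so P = V²/R is the one-step route.
P = (6.00 V)² / 383 Ω = 0.09399 W

94.0 mW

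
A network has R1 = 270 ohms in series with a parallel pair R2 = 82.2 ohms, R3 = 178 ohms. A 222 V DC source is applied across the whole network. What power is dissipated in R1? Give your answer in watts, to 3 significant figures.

Replace R2 and R3 with their parallel equivalent so the circuit becomes R1 in series with R_p.
R_p = (82.2×178)/(82.2+178) = 56.23 Ω
R_total = 270 + 56.23 = 326.2 Ω
I = V / R_total = 222 / 326.2 = 0.6805 A
The full supply current passes through R1: P = I²R.
P_R1 = (0.6805)² × 270 = 125.0 W

125 W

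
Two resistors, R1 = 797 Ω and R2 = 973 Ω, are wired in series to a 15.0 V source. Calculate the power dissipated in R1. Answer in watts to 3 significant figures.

0.0572 W

Since the resistors are in series they all carry the loop current I = V/R_total; the power in any one is I²R.
R_total = 797 + 973 = 1770 Ω
I = V / R_total = 15.0 / 1770 = 0.008475 A
P_R1 = I² × R1 = (0.008475)² × 797 = 0.05724 W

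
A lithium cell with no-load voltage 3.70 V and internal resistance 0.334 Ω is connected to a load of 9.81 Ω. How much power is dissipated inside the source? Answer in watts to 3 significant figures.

r is in series with the load, so it carries the full circuit current — the loss in it is I²r.
I = ε / (r + R) = 3.70 / (0.334 + 9.81) = 0.3647 A
P_int = I² r = (0.3647)² × 0.334 = 0.04444 W

0.0444 W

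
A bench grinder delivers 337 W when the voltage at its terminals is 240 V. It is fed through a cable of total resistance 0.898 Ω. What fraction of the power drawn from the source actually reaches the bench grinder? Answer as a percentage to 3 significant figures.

I = P / V = 337 / 240 = 1.404 A through the cable.
P_line = I² R_line = (1.404)² × 0.898 = 1.771 W
P_source = P_load + P_line = 337.0 + 1.771 = 338.8 W
η = P_load / P_source = 337.0 / 338.8 = 0.9948

99.5 %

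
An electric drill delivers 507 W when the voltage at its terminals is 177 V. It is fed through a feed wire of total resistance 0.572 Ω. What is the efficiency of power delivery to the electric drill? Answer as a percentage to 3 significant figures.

99.1 %

I = P / V = 507 / 177 = 2.864 A through the feed wire.
P_line = I² R_line = (2.864)² × 0.572 = 4.693 W
P_source = P_load + P_line = 507.0 + 4.693 = 511.7 W
η = P_load / P_source = 507.0 / 511.7 = 0.9908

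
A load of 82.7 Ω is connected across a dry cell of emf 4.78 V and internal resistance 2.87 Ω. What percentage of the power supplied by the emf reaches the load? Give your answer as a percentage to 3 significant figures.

The source delivers εI, of which I²R reaches the load and I²r is lost; since I is common, η = R/(R+r).
η = R / (R + r) = 82.7 / (82.7 + 2.87) = 0.9665

96.6 %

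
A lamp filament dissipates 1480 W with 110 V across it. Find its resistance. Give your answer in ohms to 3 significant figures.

Inverting the appropriate power form: R = V² / P.
R = (110)² / 1480 = 8.176 Ω

8.18 Ω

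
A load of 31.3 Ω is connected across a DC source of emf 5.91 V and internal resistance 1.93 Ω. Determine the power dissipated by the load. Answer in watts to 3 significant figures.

With r and R in series, I = ε/(r+R); the load dissipates I²R.
I = ε / (r + R) = 5.91 / (1.93 + 31.3) = 0.1779 A
P_load = I² R = (0.1779)² × 31.3 = 0.9901 W

0.990 W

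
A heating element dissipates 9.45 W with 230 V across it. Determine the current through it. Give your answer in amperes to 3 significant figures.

0.0411 A

The two known quantities fix the third via I = P / V.
I = 9.45 / 230 = 0.04109 A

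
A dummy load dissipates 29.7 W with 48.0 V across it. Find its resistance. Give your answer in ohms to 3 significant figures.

77.6 Ω

Rearranging the power relation for the two known quantities gives R = V² / P.
R = (48.0)² / 29.7 = 77.58 Ω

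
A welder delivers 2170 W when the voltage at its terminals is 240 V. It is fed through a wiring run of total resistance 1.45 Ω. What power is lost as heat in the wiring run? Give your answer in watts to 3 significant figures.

The wiring run is a series resistance carrying the load current; its dissipation is I²R_line.
I = P / V = 2170 / 240 = 9.042 A through the wiring run.
P_line = I² R_line = (9.042)² × 1.45 = 118.5 W

119 W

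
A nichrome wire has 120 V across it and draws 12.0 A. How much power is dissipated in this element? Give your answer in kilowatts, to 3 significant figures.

With V and I both given, power follows immediately from P = V I.
P = 120 V × 12.00 A = 1440 W

1.44 kW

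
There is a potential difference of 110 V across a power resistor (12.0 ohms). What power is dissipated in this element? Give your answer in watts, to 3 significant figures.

Voltage and resistance are given, so P = V²/R is the one-step route.
P = (110 V)² / 12.0 Ω = 1008 W

1010 W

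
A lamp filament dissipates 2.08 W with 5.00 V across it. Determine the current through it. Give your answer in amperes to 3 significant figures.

0.416 A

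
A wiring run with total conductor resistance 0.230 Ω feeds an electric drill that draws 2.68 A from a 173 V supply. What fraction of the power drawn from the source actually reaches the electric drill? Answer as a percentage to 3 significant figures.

99.6 %

The wiring run carries the full 2.68 A.
P_line = I² R_line = (2.680)² × 0.230 = 1.652 W
P_source = V I = 173 × 2.680 = 463.6 W; P_load = 462.0 W
η = P_load / P_source = 462.0 / 463.6 = 0.9964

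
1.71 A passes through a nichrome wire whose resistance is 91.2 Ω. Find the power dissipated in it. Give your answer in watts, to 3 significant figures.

The current through and the resistance of the element are both given; use P = I²R.
P = (1.710 A)² × 91.2 Ω = 266.7 W

267 W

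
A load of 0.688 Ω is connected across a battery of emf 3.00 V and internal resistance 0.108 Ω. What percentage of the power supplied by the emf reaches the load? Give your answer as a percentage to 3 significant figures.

Efficiency is P_load / P_total. With a series r and R sharing the same I, P = I²R for each, so η = R/(R+r).
η = R / (R + r) = 0.688 / (0.688 + 0.108) = 0.8643

86.4 %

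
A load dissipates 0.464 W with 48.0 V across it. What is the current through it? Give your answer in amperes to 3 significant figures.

Rearranging the power relation for the two known quantities gives I = P / V.
I = 0.464 / 48.0 = 0.009667 A

0.00967 A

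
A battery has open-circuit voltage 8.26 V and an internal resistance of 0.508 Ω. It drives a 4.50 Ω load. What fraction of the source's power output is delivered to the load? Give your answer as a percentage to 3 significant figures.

The source delivers εI, of which I²R reaches the load and I²r is lost; since I is common, η = R/(R+r).
η = R / (R + r) = 4.50 / (4.50 + 0.508) = 0.8986

89.9 %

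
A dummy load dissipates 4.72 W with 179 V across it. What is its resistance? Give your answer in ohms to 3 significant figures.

6790 Ω

Rearranging the power relation for the two known quantities gives R = V² / P.
R = (179)² / 4.72 = 6788 Ω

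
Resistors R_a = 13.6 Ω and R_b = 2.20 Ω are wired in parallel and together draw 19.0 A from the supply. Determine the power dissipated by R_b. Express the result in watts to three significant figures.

588 W

We need the common branch voltage; get it from I_total × R_eq, then P = V²/R for the branch.
1/R_eq = 1/13.6 + 1/2.20 ⇒ R_eq = 1.894 Ω
V = I_total × R_eq = 19.00 × 1.894 = 35.98 V
P_R_b = V² / R_b = (35.98)² / 2.20 = 588.4 W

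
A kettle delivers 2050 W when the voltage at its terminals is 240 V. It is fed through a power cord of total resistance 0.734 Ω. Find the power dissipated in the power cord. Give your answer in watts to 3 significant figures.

Only the current and the line resistance are needed for the I²R loss.
I = P / V = 2050 / 240 = 8.542 A through the power cord.
P_line = I² R_line = (8.542)² × 0.734 = 53.55 W

53.6 W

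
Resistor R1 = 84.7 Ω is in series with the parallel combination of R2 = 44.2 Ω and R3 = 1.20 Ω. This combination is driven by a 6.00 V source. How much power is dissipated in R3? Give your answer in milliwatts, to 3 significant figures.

5.55 mW

First combine the parallel branches into one equivalent R_p, then R1 + R_p is a series pair.
R_p = (44.2×1.20)/(44.2+1.20) = 1.168 Ω
R_total = 84.7 + 1.168 = 85.87 Ω
I = V / R_total = 6.00 / 85.87 = 0.06987 A
Voltage across the parallel pair: V_p = I × R_p = 0.06987 × 1.168 = 0.08163 V
R3 is across V_p, so use P = V²/R for that branch.
P_R3 = (0.08163)² / 1.20 = 0.005553 W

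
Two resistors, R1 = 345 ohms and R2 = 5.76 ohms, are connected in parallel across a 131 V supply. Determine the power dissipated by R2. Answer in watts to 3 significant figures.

2980 W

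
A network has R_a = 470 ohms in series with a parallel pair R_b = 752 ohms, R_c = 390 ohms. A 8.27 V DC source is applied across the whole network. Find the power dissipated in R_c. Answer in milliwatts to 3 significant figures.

Collapse R_b‖R_c to a single equivalent, reducing the network to two series elements.
R_p = (752×390)/(752+390) = 256.8 Ω
R_total = 470 + 256.8 = 726.8 Ω
I = V / R_total = 8.27 / 726.8 = 0.01138 A
Voltage across the parallel pair: V_p = I × R_p = 0.01138 × 256.8 = 2.922 V
R_c sees V_p directly, so P = V_p² / R_c.
P_R_c = (2.922)² / 390 = 0.02189 W

21.9 mW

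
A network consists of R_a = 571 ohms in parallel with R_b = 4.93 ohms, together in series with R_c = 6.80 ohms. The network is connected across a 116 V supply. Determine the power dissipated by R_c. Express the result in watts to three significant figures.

670 W

First find R_p for the parallel pair, then treat R_p + R_c as a series loop.
R_p = (571×4.93)/(571+4.93) = 4.888 Ω
R_total = R_p + 6.80 = 4.888 + 6.80 = 11.69 Ω
I = V / R_total = 116 / 11.69 = 9.925 A
R_c is the series element, so its power is I²R.
P_R_c = (9.925)² × 6.80 = 669.8 W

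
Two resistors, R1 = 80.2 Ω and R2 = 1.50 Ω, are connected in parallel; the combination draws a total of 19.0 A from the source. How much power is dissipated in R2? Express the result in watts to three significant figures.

Only the total current is stated, so first find the parallel equivalent to get the voltage across the combination.
1/R_eq = 1/80.2 + 1/1.50 ⇒ R_eq = 1.472 Ω
V = I_total × R_eq = 19.00 × 1.472 = 27.98 V
P_R2 = V² / R2 = (27.98)² / 1.50 = 521.8 W

522 W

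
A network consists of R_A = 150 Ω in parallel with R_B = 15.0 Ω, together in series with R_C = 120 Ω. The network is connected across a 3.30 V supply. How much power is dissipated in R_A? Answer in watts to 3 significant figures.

Combine R_A and R_B into their parallel equivalent first, reducing the network to two series resistors.
R_p = (150×15.0)/(150+15.0) = 13.64 Ω
R_total = R_p + 120 = 13.64 + 120 = 133.6 Ω
I = V / R_total = 3.30 / 133.6 = 0.02469 A
Voltage across the parallel pair: V_p = I × R_p = 0.02469 × 13.64 = 0.3367 V
Use P = V²/R for R_A with V = V_p.
P_R_A = (0.3367)² / 150 = 0.0007559 W

0.000756 W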